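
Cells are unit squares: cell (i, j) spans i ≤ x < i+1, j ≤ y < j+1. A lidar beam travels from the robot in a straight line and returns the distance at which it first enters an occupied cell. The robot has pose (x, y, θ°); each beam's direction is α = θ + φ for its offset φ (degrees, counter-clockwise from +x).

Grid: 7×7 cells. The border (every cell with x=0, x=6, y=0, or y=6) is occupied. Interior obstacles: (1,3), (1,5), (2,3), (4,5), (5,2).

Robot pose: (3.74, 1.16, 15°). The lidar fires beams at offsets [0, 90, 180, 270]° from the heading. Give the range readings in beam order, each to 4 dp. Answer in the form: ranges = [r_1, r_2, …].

ranges = [2.3397, 2.8591, 0.6182, 0.1656]

beam 1: φ=0°, α=15°
  direction (0.9659, 0.2588); cell (3,1); t to first gridline: x 0.2692, y 3.2455 (then +1.0353 / +3.8637)
    (4,1) via x @ 0.2692
    (5,1) via x @ 1.3044
    (6,1) via x @ 2.3397  # hit
  → r_1 = 2.3397
beam 2: φ=90°, α=105°
  direction (-0.2588, 0.9659); cell (3,1); t to first gridline: x 2.8591, y 0.8696 (then +3.8637 / +1.0353)
    (3,2) via y @ 0.8696
    (3,3) via y @ 1.9049
    (2,3) via x @ 2.8591  # hit
  → r_2 = 2.8591
beam 3: φ=180°, α=195°
  direction (-0.9659, -0.2588); cell (3,1); t to first gridline: x 0.7661, y 0.6182 (then +1.0353 / +3.8637)
    (3,0) via y @ 0.6182  # hit
  → r_3 = 0.6182
beam 4: φ=270°, α=285°
  direction (0.2588, -0.9659); cell (3,1); t to first gridline: x 1.0046, y 0.1656 (then +3.8637 / +1.0353)
    (3,0) via y @ 0.1656  # hit
  → r_4 = 0.1656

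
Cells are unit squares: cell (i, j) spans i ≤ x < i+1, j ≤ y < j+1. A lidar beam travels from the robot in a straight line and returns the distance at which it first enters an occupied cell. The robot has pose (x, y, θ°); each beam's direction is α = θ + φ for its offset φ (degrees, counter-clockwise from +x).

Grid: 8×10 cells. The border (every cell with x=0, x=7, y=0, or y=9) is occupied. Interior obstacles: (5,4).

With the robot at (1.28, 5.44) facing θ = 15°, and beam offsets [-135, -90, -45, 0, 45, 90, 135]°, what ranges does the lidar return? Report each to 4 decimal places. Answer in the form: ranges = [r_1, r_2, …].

ranges = [0.5600, 4.5966, 6.6049, 5.9218, 4.1107, 1.0818, 0.3233]

beam 1: φ=-135°, α=240°
  dir = (cos 240°, sin 240°) = (-0.5000, -0.8660); from cell (1,5)
  next x-line at t=0.5600, next y-line at t=0.5081; Δt_x=2.0000, Δt_y=1.1547
    y: enter (1,4) at t=0.5081
    x: enter (0,4) at t=0.5600 ← occupied
  → r_1 = 0.5600
beam 2: φ=-90°, α=285°
  dir = (cos 285°, sin 285°) = (0.2588, -0.9659); from cell (1,5)
  next x-line at t=2.7819, next y-line at t=0.4555; Δt_x=3.8637, Δt_y=1.0353
    y: enter (1,4) at t=0.4555
    y: enter (1,3) at t=1.4908
    y: enter (1,2) at t=2.5261
    x: enter (2,2) at t=2.7819
    y: enter (2,1) at t=3.5614
    y: enter (2,0) at t=4.5966 ← occupied
  → r_2 = 4.5966
beam 3: φ=-45°, α=330°
  dir = (cos 330°, sin 330°) = (0.8660, -0.5000); from cell (1,5)
  next x-line at t=0.8314, next y-line at t=0.8800; Δt_x=1.1547, Δt_y=2.0000
    x: enter (2,5) at t=0.8314
    y: enter (2,4) at t=0.8800
    x: enter (3,4) at t=1.9861
    y: enter (3,3) at t=2.8800
    x: enter (4,3) at t=3.1408
    x: enter (5,3) at t=4.2955
    y: enter (5,2) at t=4.8800
    x: enter (6,2) at t=5.4502
    x: enter (7,2) at t=6.6049 ← occupied
  → r_3 = 6.6049
beam 4: φ=0°, α=15°
  dir = (cos 15°, sin 15°) = (0.9659, 0.2588); from cell (1,5)
  next x-line at t=0.7454, next y-line at t=2.1637; Δt_x=1.0353, Δt_y=3.8637
    x: enter (2,5) at t=0.7454
    x: enter (3,5) at t=1.7807
    y: enter (3,6) at t=2.1637
    x: enter (4,6) at t=2.8160
    x: enter (5,6) at t=3.8512
    x: enter (6,6) at t=4.8865
    x: enter (7,6) at t=5.9218 ← occupied
  → r_4 = 5.9218
beam 5: φ=45°, α=60°
  dir = (cos 60°, sin 60°) = (0.5000, 0.8660); from cell (1,5)
  next x-line at t=1.4400, next y-line at t=0.6466; Δt_x=2.0000, Δt_y=1.1547
    y: enter (1,6) at t=0.6466
    x: enter (2,6) at t=1.4400
    y: enter (2,7) at t=1.8013
    y: enter (2,8) at t=2.9560
    x: enter (3,8) at t=3.4400
    y: enter (3,9) at t=4.1107 ← occupied
  → r_5 = 4.1107
beam 6: φ=90°, α=105°
  dir = (cos 105°, sin 105°) = (-0.2588, 0.9659); from cell (1,5)
  next x-line at t=1.0818, next y-line at t=0.5798; Δt_x=3.8637, Δt_y=1.0353
    y: enter (1,6) at t=0.5798
    x: enter (0,6) at t=1.0818 ← occupied
  → r_6 = 1.0818
beam 7: φ=135°, α=150°
  dir = (cos 150°, sin 150°) = (-0.8660, 0.5000); from cell (1,5)
  next x-line at t=0.3233, next y-line at t=1.1200; Δt_x=1.1547, Δt_y=2.0000
    x: enter (0,5) at t=0.3233 ← occupied
  → r_7 = 0.3233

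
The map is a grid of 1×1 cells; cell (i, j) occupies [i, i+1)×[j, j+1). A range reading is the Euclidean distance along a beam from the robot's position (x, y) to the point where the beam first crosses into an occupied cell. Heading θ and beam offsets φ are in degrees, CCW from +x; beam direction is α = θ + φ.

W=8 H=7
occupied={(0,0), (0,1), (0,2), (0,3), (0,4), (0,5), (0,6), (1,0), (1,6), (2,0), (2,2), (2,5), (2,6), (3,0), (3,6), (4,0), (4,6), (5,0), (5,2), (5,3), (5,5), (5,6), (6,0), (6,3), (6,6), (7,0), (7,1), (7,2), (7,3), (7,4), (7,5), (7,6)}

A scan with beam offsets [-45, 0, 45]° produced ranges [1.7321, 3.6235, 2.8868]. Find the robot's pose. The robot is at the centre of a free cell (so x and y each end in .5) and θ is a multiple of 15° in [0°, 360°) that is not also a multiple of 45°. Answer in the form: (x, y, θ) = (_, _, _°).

(x, y, θ) = (3.5, 2.5, 75°)

The pose lattice has 24·16 = 384 candidates. Test each by forward raycasting.
  (3.5, 3.5, 300°): beam 1 = 2.5882 ≠ 1.7321 ✗
  (4.5, 1.5, 300°): beam 1 = 0.5176 ≠ 1.7321 ✗
  (4.5, 3.5, 255°): beam 2 = 2.5882 ≠ 3.6235 ✗
  (6.5, 5.5, 330°): beam 1 = 1.5529 ≠ 1.7321 ✗
  …
  (3.5, 2.5, 75°): r_1=1.7321, r_2=3.6235, r_3=2.8868 — all match ✓
No second candidate reproduces the full scan.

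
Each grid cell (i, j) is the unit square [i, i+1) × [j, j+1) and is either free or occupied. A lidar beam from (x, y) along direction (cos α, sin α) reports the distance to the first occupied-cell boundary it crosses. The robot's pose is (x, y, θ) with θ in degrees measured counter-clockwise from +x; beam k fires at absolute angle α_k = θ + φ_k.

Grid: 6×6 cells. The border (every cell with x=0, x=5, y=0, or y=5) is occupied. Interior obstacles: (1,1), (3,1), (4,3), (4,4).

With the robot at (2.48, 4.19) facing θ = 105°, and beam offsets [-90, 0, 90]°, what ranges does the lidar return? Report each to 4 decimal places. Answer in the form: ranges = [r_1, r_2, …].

ranges = [1.5736, 0.8386, 1.5322]

beam 1: φ=-90°, α=15°
  dir = (cos 15°, sin 15°) = (0.9659, 0.2588); from cell (2,4)
  next x-line at t=0.5383, next y-line at t=3.1296; Δt_x=1.0353, Δt_y=3.8637
    x: enter (3,4) at t=0.5383
    x: enter (4,4) at t=1.5736 ← occupied
  → r_1 = 1.5736
beam 2: φ=0°, α=105°
  dir = (cos 105°, sin 105°) = (-0.2588, 0.9659); from cell (2,4)
  next x-line at t=1.8546, next y-line at t=0.8386; Δt_x=3.8637, Δt_y=1.0353
    y: enter (2,5) at t=0.8386 ← occupied
  → r_2 = 0.8386
beam 3: φ=90°, α=195°
  dir = (cos 195°, sin 195°) = (-0.9659, -0.2588); from cell (2,4)
  next x-line at t=0.4969, next y-line at t=0.7341; Δt_x=1.0353, Δt_y=3.8637
    x: enter (1,4) at t=0.4969
    y: enter (1,3) at t=0.7341
    x: enter (0,3) at t=1.5322 ← occupied
  → r_3 = 1.5322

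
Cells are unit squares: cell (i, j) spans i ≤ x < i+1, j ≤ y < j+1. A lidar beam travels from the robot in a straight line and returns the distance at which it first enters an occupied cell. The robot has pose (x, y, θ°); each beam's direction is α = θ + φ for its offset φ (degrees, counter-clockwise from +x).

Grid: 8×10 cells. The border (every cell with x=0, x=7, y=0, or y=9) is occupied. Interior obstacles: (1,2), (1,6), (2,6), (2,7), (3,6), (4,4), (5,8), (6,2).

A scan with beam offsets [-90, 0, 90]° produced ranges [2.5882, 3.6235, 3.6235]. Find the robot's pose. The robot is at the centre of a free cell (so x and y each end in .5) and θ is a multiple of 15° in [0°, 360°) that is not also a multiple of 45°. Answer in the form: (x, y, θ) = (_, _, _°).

Enumerate (i+0.5, j+0.5, θ) over the 40 free cells and 16 admissible headings. For each, cast all 3 beams and compare to the given ranges.
  (5.5, 6.5, 15°): beam 1 = 3.6235 ≠ 2.5882 ✗
  (6.5, 8.5, 105°): beam 1 = 0.5176 ≠ 2.5882 ✗
  (2.5, 3.5, 345°): beam 3 = 2.5882 ≠ 3.6235 ✗
  (1.5, 5.5, 120°): beam 1 = 1.0000 ≠ 2.5882 ✗
  …
  (4.5, 5.5, 105°): r_1=2.5882, r_2=3.6235, r_3=3.6235 — all match ✓
Unique over the lattice → pose = (4.5, 5.5, 105°).

(x, y, θ) = (4.5, 5.5, 105°)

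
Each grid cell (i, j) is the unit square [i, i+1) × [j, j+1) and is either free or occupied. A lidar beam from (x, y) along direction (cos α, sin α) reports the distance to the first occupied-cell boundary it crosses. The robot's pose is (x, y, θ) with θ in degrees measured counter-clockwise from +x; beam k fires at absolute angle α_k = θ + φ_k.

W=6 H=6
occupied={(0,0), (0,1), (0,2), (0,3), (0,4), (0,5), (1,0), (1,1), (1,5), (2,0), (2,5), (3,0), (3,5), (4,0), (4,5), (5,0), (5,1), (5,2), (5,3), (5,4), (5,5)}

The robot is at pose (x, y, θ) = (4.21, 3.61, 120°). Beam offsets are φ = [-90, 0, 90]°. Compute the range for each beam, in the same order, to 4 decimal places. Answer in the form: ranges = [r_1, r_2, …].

ranges = [0.9122, 1.6050, 3.2200]

beam 1: φ=-90°, α=30°
  direction (0.8660, 0.5000); cell (4,3); t to first gridline: x 0.9122, y 0.7800 (then +1.1547 / +2.0000)
    (4,4) via y @ 0.7800
    (5,4) via x @ 0.9122  # hit
  → r_1 = 0.9122
beam 2: φ=0°, α=120°
  direction (-0.5000, 0.8660); cell (4,3); t to first gridline: x 0.4200, y 0.4503 (then +2.0000 / +1.1547)
    (3,3) via x @ 0.4200
    (3,4) via y @ 0.4503
    (3,5) via y @ 1.6050  # hit
  → r_2 = 1.6050
beam 3: φ=90°, α=210°
  direction (-0.8660, -0.5000); cell (4,3); t to first gridline: x 0.2425, y 1.2200 (then +1.1547 / +2.0000)
    (3,3) via x @ 0.2425
    (3,2) via y @ 1.2200
    (2,2) via x @ 1.3972
    (1,2) via x @ 2.5519
    (1,1) via y @ 3.2200  # hit
  → r_3 = 3.2200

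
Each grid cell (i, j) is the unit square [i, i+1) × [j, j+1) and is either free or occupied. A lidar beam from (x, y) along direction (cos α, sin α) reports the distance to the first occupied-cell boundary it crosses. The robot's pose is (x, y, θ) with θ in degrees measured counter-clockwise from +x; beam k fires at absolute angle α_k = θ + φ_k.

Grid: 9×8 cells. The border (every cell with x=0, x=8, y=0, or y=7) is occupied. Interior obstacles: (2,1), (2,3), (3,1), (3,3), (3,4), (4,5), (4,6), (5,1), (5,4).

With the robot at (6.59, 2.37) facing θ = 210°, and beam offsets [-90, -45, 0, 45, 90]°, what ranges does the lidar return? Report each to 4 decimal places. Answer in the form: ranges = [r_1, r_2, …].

beam 1: φ=-90°, α=120°
  direction (-0.5000, 0.8660); cell (6,2); t to first gridline: x 1.1800, y 0.7275 (then +2.0000 / +1.1547)
    (6,3) via y @ 0.7275
    (5,3) via x @ 1.1800
    (5,4) via y @ 1.8822  # hit
  → r_1 = 1.8822
beam 2: φ=-45°, α=165°
  direction (-0.9659, 0.2588); cell (6,2); t to first gridline: x 0.6108, y 2.4341 (then +1.0353 / +3.8637)
    (5,2) via x @ 0.6108
    (4,2) via x @ 1.6461
    (4,3) via y @ 2.4341
    (3,3) via x @ 2.6814  # hit
  → r_2 = 2.6814
beam 3: φ=0°, α=210°
  direction (-0.8660, -0.5000); cell (6,2); t to first gridline: x 0.6813, y 0.7400 (then +1.1547 / +2.0000)
    (5,2) via x @ 0.6813
    (5,1) via y @ 0.7400  # hit
  → r_3 = 0.7400
beam 4: φ=45°, α=255°
  direction (-0.2588, -0.9659); cell (6,2); t to first gridline: x 2.2796, y 0.3831 (then +3.8637 / +1.0353)
    (6,1) via y @ 0.3831
    (6,0) via y @ 1.4183  # hit
  → r_4 = 1.4183
beam 5: φ=90°, α=300°
  direction (0.5000, -0.8660); cell (6,2); t to first gridline: x 0.8200, y 0.4272 (then +2.0000 / +1.1547)
    (6,1) via y @ 0.4272
    (7,1) via x @ 0.8200
    (7,0) via y @ 1.5819  # hit
  → r_5 = 1.5819

ranges = [1.8822, 2.6814, 0.7400, 1.4183, 1.5819]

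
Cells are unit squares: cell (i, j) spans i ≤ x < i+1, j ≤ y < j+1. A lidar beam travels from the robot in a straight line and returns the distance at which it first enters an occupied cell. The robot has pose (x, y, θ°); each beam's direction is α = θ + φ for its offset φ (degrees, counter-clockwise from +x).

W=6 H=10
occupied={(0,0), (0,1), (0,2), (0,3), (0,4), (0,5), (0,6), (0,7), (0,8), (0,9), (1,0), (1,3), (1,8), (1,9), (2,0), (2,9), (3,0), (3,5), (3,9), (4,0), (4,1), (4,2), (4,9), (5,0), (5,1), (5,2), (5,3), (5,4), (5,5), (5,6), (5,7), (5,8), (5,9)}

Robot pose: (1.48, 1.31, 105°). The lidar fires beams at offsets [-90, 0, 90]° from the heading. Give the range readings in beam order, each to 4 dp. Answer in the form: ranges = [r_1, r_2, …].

ranges = [2.6089, 1.7496, 0.4969]

beam 1: φ=-90°, α=15°
  dir = (cos 15°, sin 15°) = (0.9659, 0.2588); from cell (1,1)
  next x-line at t=0.5383, next y-line at t=2.6660; Δt_x=1.0353, Δt_y=3.8637
    x: enter (2,1) at t=0.5383
    x: enter (3,1) at t=1.5736
    x: enter (4,1) at t=2.6089 ← occupied
  → r_1 = 2.6089
beam 2: φ=0°, α=105°
  dir = (cos 105°, sin 105°) = (-0.2588, 0.9659); from cell (1,1)
  next x-line at t=1.8546, next y-line at t=0.7143; Δt_x=3.8637, Δt_y=1.0353
    y: enter (1,2) at t=0.7143
    y: enter (1,3) at t=1.7496 ← occupied
  → r_2 = 1.7496
beam 3: φ=90°, α=195°
  dir = (cos 195°, sin 195°) = (-0.9659, -0.2588); from cell (1,1)
  next x-line at t=0.4969, next y-line at t=1.1977; Δt_x=1.0353, Δt_y=3.8637
    x: enter (0,1) at t=0.4969 ← occupied
  → r_3 = 0.4969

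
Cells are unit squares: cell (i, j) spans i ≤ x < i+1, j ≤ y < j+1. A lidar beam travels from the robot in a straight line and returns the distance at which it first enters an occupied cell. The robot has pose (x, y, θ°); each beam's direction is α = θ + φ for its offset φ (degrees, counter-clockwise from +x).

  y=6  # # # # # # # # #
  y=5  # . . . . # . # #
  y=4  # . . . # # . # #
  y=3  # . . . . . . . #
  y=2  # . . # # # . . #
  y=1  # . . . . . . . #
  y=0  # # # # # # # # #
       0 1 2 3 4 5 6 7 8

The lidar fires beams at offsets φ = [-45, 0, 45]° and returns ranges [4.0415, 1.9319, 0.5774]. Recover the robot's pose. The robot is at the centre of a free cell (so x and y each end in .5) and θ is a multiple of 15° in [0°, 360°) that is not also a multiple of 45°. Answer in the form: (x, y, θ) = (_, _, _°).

(x, y, θ) = (1.5, 2.5, 105°)

Candidates: 27 free-cell centres × 16 headings = 432 poses. Raycast each; keep the one whose scan matches to 4 dp.
  (2.5, 1.5, 330°): beam 1 = 0.5176 ≠ 4.0415 ✗
  (2.5, 4.5, 60°): beam 1 = 1.5529 ≠ 4.0415 ✗
  (6.5, 2.5, 165°): beam 1 = 1.7321 ≠ 4.0415 ✗
  …
  (1.5, 2.5, 105°): r_1=4.0415, r_2=1.9319, r_3=0.5774 — all match ✓
No second candidate reproduces the full scan.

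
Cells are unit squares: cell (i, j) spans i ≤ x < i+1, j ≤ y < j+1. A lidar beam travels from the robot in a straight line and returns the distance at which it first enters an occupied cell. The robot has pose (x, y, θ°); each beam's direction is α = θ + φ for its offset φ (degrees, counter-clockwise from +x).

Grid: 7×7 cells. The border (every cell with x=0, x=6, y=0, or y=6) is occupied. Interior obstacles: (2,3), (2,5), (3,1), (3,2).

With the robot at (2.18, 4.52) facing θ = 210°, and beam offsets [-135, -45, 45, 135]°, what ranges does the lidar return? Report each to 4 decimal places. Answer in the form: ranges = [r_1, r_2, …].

beam 1: φ=-135°, α=75°
  dir = (cos 75°, sin 75°) = (0.2588, 0.9659); from cell (2,4)
  next x-line at t=3.1682, next y-line at t=0.4969; Δt_x=3.8637, Δt_y=1.0353
    y: enter (2,5) at t=0.4969 ← occupied
  → r_1 = 0.4969
beam 2: φ=-45°, α=165°
  dir = (cos 165°, sin 165°) = (-0.9659, 0.2588); from cell (2,4)
  next x-line at t=0.1863, next y-line at t=1.8546; Δt_x=1.0353, Δt_y=3.8637
    x: enter (1,4) at t=0.1863
    x: enter (0,4) at t=1.2216 ← occupied
  → r_2 = 1.2216
beam 3: φ=45°, α=255°
  dir = (cos 255°, sin 255°) = (-0.2588, -0.9659); from cell (2,4)
  next x-line at t=0.6955, next y-line at t=0.5383; Δt_x=3.8637, Δt_y=1.0353
    y: enter (2,3) at t=0.5383 ← occupied
  → r_3 = 0.5383
beam 4: φ=135°, α=345°
  dir = (cos 345°, sin 345°) = (0.9659, -0.2588); from cell (2,4)
  next x-line at t=0.8489, next y-line at t=2.0091; Δt_x=1.0353, Δt_y=3.8637
    x: enter (3,4) at t=0.8489
    x: enter (4,4) at t=1.8842
    y: enter (4,3) at t=2.0091
    x: enter (5,3) at t=2.9195
    x: enter (6,3) at t=3.9548 ← occupied
  → r_4 = 3.9548

ranges = [0.4969, 1.2216, 0.5383, 3.9548]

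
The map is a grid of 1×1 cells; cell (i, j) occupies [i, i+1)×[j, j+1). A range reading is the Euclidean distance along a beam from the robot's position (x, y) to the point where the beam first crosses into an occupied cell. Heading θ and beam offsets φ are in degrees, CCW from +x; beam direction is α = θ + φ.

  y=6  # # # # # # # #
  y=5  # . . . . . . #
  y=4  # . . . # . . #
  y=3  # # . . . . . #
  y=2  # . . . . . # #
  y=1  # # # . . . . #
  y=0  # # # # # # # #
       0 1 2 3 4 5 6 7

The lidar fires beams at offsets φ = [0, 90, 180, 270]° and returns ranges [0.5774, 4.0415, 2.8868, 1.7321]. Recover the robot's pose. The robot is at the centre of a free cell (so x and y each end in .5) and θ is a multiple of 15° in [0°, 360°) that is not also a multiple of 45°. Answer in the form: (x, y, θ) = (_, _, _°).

(x, y, θ) = (4.5, 3.5, 60°)

Candidates: 25 free-cell centres × 16 headings = 400 poses. Raycast each; keep the one whose scan matches to 4 dp.
  (2.5, 3.5, 60°): beam 1 = 2.8868 ≠ 0.5774 ✗
  (2.5, 2.5, 105°): beam 1 = 3.6235 ≠ 0.5774 ✗
  (4.5, 2.5, 75°): beam 1 = 1.5529 ≠ 0.5774 ✗
  (5.5, 2.5, 150°): beam 1 = 5.1962 ≠ 0.5774 ✗
  (6.5, 5.5, 165°): beam 1 = 1.9319 ≠ 0.5774 ✗
  …
  (4.5, 3.5, 60°): r_1=0.5774, r_2=4.0415, r_3=2.8868, r_4=1.7321 — all match ✓
Unique over the lattice → pose = (4.5, 3.5, 60°).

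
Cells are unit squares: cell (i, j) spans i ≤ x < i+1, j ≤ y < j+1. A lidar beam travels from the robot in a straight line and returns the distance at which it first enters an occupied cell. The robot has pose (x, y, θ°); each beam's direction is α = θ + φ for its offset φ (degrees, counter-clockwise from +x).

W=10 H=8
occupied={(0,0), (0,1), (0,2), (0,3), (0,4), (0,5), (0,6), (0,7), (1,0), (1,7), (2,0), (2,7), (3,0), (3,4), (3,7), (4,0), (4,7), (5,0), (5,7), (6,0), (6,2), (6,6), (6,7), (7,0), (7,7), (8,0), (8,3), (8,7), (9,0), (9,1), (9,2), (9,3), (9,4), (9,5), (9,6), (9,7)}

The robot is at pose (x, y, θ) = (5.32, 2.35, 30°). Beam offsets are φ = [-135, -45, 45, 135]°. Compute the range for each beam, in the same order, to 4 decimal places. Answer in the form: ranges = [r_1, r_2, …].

ranges = [1.3976, 0.7040, 3.7788, 4.4724]

beam 1: φ=-135°, α=255°
  d=(-0.2588,-0.9659)  start (5,2)  tX=1.2364 tY=0.3623  stride 1/|dx|=3.8637 1/|dy|=1.0353
    cross y-line → (5,1), t=0.3623
    cross x-line → (4,1), t=1.2364
    cross y-line → (4,0), t=1.3976 (wall)
  → r_1 = 1.3976
beam 2: φ=-45°, α=345°
  d=(0.9659,-0.2588)  start (5,2)  tX=0.7040 tY=1.3523  stride 1/|dx|=1.0353 1/|dy|=3.8637
    cross x-line → (6,2), t=0.7040 (wall)
  → r_2 = 0.7040
beam 3: φ=45°, α=75°
  d=(0.2588,0.9659)  start (5,2)  tX=2.6273 tY=0.6729  stride 1/|dx|=3.8637 1/|dy|=1.0353
    cross y-line → (5,3), t=0.6729
    cross y-line → (5,4), t=1.7082
    cross x-line → (6,4), t=2.6273
    cross y-line → (6,5), t=2.7435
    cross y-line → (6,6), t=3.7788 (wall)
  → r_3 = 3.7788
beam 4: φ=135°, α=165°
  d=(-0.9659,0.2588)  start (5,2)  tX=0.3313 tY=2.5114  stride 1/|dx|=1.0353 1/|dy|=3.8637
    cross x-line → (4,2), t=0.3313
    cross x-line → (3,2), t=1.3666
    cross x-line → (2,2), t=2.4018
    cross y-line → (2,3), t=2.5114
    cross x-line → (1,3), t=3.4371
    cross x-line → (0,3), t=4.4724 (wall)
  → r_4 = 4.4724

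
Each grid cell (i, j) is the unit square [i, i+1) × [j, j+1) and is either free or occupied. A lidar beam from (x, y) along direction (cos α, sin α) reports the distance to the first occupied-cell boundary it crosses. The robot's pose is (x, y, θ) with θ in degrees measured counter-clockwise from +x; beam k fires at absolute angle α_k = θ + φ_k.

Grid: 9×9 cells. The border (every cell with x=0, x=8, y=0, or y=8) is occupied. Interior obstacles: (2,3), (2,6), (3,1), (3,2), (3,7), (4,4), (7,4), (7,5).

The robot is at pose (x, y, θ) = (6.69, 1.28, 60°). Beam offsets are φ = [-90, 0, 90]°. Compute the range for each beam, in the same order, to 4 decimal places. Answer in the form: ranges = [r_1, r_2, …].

ranges = [0.5600, 2.6200, 3.1061]

beam 1: φ=-90°, α=330°
  direction (0.8660, -0.5000); cell (6,1); t to first gridline: x 0.3580, y 0.5600 (then +1.1547 / +2.0000)
    (7,1) via x @ 0.3580
    (7,0) via y @ 0.5600  # hit
  → r_1 = 0.5600
beam 2: φ=0°, α=60°
  direction (0.5000, 0.8660); cell (6,1); t to first gridline: x 0.6200, y 0.8314 (then +2.0000 / +1.1547)
    (7,1) via x @ 0.6200
    (7,2) via y @ 0.8314
    (7,3) via y @ 1.9861
    (8,3) via x @ 2.6200  # hit
  → r_2 = 2.6200
beam 3: φ=90°, α=150°
  direction (-0.8660, 0.5000); cell (6,1); t to first gridline: x 0.7967, y 1.4400 (then +1.1547 / +2.0000)
    (5,1) via x @ 0.7967
    (5,2) via y @ 1.4400
    (4,2) via x @ 1.9514
    (3,2) via x @ 3.1061  # hit
  → r_3 = 3.1061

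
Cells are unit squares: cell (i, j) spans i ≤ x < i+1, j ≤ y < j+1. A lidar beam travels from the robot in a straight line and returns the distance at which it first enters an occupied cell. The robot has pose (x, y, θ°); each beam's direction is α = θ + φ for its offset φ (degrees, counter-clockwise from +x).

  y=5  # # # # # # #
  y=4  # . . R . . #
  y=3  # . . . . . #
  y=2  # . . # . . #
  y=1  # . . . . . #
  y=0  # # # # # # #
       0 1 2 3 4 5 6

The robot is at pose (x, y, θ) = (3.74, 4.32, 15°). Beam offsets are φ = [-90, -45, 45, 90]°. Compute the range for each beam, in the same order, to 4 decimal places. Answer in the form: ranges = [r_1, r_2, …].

ranges = [3.4371, 2.6096, 0.7852, 0.7040]

beam 1: φ=-90°, α=285°
  d=(0.2588,-0.9659)  start (3,4)  tX=1.0046 tY=0.3313  stride 1/|dx|=3.8637 1/|dy|=1.0353
    cross y-line → (3,3), t=0.3313
    cross x-line → (4,3), t=1.0046
    cross y-line → (4,2), t=1.3666
    cross y-line → (4,1), t=2.4018
    cross y-line → (4,0), t=3.4371 (wall)
  → r_1 = 3.4371
beam 2: φ=-45°, α=330°
  d=(0.8660,-0.5000)  start (3,4)  tX=0.3002 tY=0.6400  stride 1/|dx|=1.1547 1/|dy|=2.0000
    cross x-line → (4,4), t=0.3002
    cross y-line → (4,3), t=0.6400
    cross x-line → (5,3), t=1.4549
    cross x-line → (6,3), t=2.6096 (wall)
  → r_2 = 2.6096
beam 3: φ=45°, α=60°
  d=(0.5000,0.8660)  start (3,4)  tX=0.5200 tY=0.7852  stride 1/|dx|=2.0000 1/|dy|=1.1547
    cross x-line → (4,4), t=0.5200
    cross y-line → (4,5), t=0.7852 (wall)
  → r_3 = 0.7852
beam 4: φ=90°, α=105°
  d=(-0.2588,0.9659)  start (3,4)  tX=2.8591 tY=0.7040  stride 1/|dx|=3.8637 1/|dy|=1.0353
    cross y-line → (3,5), t=0.7040 (wall)
  → r_4 = 0.7040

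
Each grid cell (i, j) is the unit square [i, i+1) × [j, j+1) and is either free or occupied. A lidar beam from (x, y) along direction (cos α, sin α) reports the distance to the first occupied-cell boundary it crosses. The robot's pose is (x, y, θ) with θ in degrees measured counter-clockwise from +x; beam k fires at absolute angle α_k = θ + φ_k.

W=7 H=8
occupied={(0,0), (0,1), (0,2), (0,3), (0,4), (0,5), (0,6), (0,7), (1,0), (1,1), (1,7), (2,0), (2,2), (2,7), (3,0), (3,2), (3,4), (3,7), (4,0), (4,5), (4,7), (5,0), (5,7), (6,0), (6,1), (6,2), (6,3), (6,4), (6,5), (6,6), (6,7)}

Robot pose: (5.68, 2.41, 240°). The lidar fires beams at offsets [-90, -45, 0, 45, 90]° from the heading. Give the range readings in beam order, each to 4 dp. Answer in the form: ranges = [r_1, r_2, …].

ranges = [5.4040, 3.8098, 1.6281, 1.2364, 0.3695]

beam 1: φ=-90°, α=150°
  dir = (cos 150°, sin 150°) = (-0.8660, 0.5000); from cell (5,2)
  next x-line at t=0.7852, next y-line at t=1.1800; Δt_x=1.1547, Δt_y=2.0000
    x: enter (4,2) at t=0.7852
    y: enter (4,3) at t=1.1800
    x: enter (3,3) at t=1.9399
    x: enter (2,3) at t=3.0946
    y: enter (2,4) at t=3.1800
    x: enter (1,4) at t=4.2493
    y: enter (1,5) at t=5.1800
    x: enter (0,5) at t=5.4040 ← occupied
  → r_1 = 5.4040
beam 2: φ=-45°, α=195°
  dir = (cos 195°, sin 195°) = (-0.9659, -0.2588); from cell (5,2)
  next x-line at t=0.7040, next y-line at t=1.5841; Δt_x=1.0353, Δt_y=3.8637
    x: enter (4,2) at t=0.7040
    y: enter (4,1) at t=1.5841
    x: enter (3,1) at t=1.7393
    x: enter (2,1) at t=2.7745
    x: enter (1,1) at t=3.8098 ← occupied
  → r_2 = 3.8098
beam 3: φ=0°, α=240°
  dir = (cos 240°, sin 240°) = (-0.5000, -0.8660); from cell (5,2)
  next x-line at t=1.3600, next y-line at t=0.4734; Δt_x=2.0000, Δt_y=1.1547
    y: enter (5,1) at t=0.4734
    x: enter (4,1) at t=1.3600
    y: enter (4,0) at t=1.6281 ← occupied
  → r_3 = 1.6281
beam 4: φ=45°, α=285°
  dir = (cos 285°, sin 285°) = (0.2588, -0.9659); from cell (5,2)
  next x-line at t=1.2364, next y-line at t=0.4245; Δt_x=3.8637, Δt_y=1.0353
    y: enter (5,1) at t=0.4245
    x: enter (6,1) at t=1.2364 ← occupied
  → r_4 = 1.2364
beam 5: φ=90°, α=330°
  dir = (cos 330°, sin 330°) = (0.8660, -0.5000); from cell (5,2)
  next x-line at t=0.3695, next y-line at t=0.8200; Δt_x=1.1547, Δt_y=2.0000
    x: enter (6,2) at t=0.3695 ← occupied
  → r_5 = 0.3695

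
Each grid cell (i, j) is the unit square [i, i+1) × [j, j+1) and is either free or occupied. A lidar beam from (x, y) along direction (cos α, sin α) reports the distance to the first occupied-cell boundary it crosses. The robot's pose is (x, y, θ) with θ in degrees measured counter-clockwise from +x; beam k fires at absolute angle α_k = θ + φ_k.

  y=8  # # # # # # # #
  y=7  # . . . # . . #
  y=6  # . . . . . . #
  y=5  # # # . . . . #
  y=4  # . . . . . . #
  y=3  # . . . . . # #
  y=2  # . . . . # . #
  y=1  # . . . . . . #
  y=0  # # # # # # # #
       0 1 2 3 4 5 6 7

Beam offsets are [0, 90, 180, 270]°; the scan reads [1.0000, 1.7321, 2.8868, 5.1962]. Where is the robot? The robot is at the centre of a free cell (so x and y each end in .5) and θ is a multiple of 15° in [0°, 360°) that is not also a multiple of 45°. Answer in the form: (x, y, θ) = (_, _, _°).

Enumerate (i+0.5, j+0.5, θ) over the 37 free cells and 16 admissible headings. For each, cast all 4 beams and compare to the given ranges.
  (1.5, 4.5, 75°): beam 1 = 0.5176 ≠ 1.0000 ✗
  (1.5, 4.5, 195°): beam 1 = 0.5176 ≠ 1.0000 ✗
  (4.5, 3.5, 15°): beam 1 = 1.5529 ≠ 1.0000 ✗
  …
  (5.5, 4.5, 300°): r_1=1.0000, r_2=1.7321, r_3=2.8868, r_4=5.1962 — all match ✓
No second candidate reproduces the full scan.

(x, y, θ) = (5.5, 4.5, 300°)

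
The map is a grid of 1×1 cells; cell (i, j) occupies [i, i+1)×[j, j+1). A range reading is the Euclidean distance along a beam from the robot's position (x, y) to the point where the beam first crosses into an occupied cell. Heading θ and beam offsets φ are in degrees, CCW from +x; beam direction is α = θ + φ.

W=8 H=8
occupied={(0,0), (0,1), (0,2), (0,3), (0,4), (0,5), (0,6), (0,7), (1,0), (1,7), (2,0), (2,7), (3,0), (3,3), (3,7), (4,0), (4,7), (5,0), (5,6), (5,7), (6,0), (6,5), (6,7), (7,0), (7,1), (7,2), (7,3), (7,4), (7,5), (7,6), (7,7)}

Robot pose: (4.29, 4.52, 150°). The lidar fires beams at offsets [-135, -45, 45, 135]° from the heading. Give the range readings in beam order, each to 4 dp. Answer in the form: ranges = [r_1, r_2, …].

beam 1: φ=-135°, α=15°
  cosα=0.9659 sinα=0.2588 | (4,4) | tMaxX 0.7350 tMaxY 1.8546 | tΔX 1.0353 tΔY 3.8637
    t=0.7350 [x] (5,4)
    t=1.7703 [x] (6,4)
    t=1.8546 [y] (6,5) — stop
  → r_1 = 1.8546
beam 2: φ=-45°, α=105°
  cosα=-0.2588 sinα=0.9659 | (4,4) | tMaxX 1.1205 tMaxY 0.4969 | tΔX 3.8637 tΔY 1.0353
    t=0.4969 [y] (4,5)
    t=1.1205 [x] (3,5)
    t=1.5322 [y] (3,6)
    t=2.5675 [y] (3,7) — stop
  → r_2 = 2.5675
beam 3: φ=45°, α=195°
  cosα=-0.9659 sinα=-0.2588 | (4,4) | tMaxX 0.3002 tMaxY 2.0091 | tΔX 1.0353 tΔY 3.8637
    t=0.3002 [x] (3,4)
    t=1.3355 [x] (2,4)
    t=2.0091 [y] (2,3)
    t=2.3708 [x] (1,3)
    t=3.4061 [x] (0,3) — stop
  → r_3 = 3.4061
beam 4: φ=135°, α=285°
  cosα=0.2588 sinα=-0.9659 | (4,4) | tMaxX 2.7432 tMaxY 0.5383 | tΔX 3.8637 tΔY 1.0353
    t=0.5383 [y] (4,3)
    t=1.5736 [y] (4,2)
    t=2.6089 [y] (4,1)
    t=2.7432 [x] (5,1)
    t=3.6442 [y] (5,0) — stop
  → r_4 = 3.6442

ranges = [1.8546, 2.5675, 3.4061, 3.6442]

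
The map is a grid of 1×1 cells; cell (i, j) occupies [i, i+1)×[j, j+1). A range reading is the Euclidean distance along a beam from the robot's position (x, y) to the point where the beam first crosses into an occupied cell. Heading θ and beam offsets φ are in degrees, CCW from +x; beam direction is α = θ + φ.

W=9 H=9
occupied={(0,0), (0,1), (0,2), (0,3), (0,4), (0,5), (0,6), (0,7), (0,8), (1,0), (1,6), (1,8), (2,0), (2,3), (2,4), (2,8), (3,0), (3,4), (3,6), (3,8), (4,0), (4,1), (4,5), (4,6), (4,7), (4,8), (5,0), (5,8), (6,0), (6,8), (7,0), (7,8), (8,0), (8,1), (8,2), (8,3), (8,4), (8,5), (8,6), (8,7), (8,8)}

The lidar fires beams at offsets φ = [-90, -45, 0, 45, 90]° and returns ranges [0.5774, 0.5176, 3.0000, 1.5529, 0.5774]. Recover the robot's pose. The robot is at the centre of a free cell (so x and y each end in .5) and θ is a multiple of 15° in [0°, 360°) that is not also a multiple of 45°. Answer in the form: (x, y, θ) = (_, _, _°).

(x, y, θ) = (2.5, 6.5, 240°)

The pose lattice has 40·16 = 640 candidates. Test each by forward raycasting.
  (3.5, 5.5, 330°): beam 3 = 0.5774 ≠ 3.0000 ✗
  (1.5, 1.5, 285°): beam 1 = 0.5176 ≠ 0.5774 ✗
  (7.5, 6.5, 105°): beam 1 = 0.5176 ≠ 0.5774 ✗
  …
  (2.5, 6.5, 240°): r_1=0.5774, r_2=0.5176, r_3=3.0000, r_4=1.5529, r_5=0.5774 — all match ✓
Only this pose fits every beam.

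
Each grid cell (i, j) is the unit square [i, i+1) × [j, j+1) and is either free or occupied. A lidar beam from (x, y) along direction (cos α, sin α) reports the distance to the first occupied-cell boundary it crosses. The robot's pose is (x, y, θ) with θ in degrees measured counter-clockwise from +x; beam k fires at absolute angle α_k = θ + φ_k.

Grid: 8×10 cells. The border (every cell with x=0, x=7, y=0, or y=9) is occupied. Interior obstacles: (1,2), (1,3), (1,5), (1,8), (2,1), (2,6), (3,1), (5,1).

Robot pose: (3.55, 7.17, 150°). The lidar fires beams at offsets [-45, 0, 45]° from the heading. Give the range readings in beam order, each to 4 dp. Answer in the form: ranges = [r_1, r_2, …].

beam 1: φ=-45°, α=105°
  dir = (cos 105°, sin 105°) = (-0.2588, 0.9659); from cell (3,7)
  next x-line at t=2.1250, next y-line at t=0.8593; Δt_x=3.8637, Δt_y=1.0353
    y: enter (3,8) at t=0.8593
    y: enter (3,9) at t=1.8946 ← occupied
  → r_1 = 1.8946
beam 2: φ=0°, α=150°
  dir = (cos 150°, sin 150°) = (-0.8660, 0.5000); from cell (3,7)
  next x-line at t=0.6351, next y-line at t=1.6600; Δt_x=1.1547, Δt_y=2.0000
    x: enter (2,7) at t=0.6351
    y: enter (2,8) at t=1.6600
    x: enter (1,8) at t=1.7898 ← occupied
  → r_2 = 1.7898
beam 3: φ=45°, α=195°
  dir = (cos 195°, sin 195°) = (-0.9659, -0.2588); from cell (3,7)
  next x-line at t=0.5694, next y-line at t=0.6568; Δt_x=1.0353, Δt_y=3.8637
    x: enter (2,7) at t=0.5694
    y: enter (2,6) at t=0.6568 ← occupied
  → r_3 = 0.6568

ranges = [1.8946, 1.7898, 0.6568]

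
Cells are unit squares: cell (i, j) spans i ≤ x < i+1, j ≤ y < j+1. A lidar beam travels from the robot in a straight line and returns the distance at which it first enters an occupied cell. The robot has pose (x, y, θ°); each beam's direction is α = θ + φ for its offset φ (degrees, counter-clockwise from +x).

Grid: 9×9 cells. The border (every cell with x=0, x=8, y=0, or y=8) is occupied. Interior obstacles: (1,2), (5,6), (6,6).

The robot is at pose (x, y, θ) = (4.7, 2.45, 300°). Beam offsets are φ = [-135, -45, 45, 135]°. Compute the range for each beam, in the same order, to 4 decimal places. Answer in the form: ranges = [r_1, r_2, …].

beam 1: φ=-135°, α=165°
  direction (-0.9659, 0.2588); cell (4,2); t to first gridline: x 0.7247, y 2.1250 (then +1.0353 / +3.8637)
    (3,2) via x @ 0.7247
    (2,2) via x @ 1.7600
    (2,3) via y @ 2.1250
    (1,3) via x @ 2.7952
    (0,3) via x @ 3.8305  # hit
  → r_1 = 3.8305
beam 2: φ=-45°, α=255°
  direction (-0.2588, -0.9659); cell (4,2); t to first gridline: x 2.7046, y 0.4659 (then +3.8637 / +1.0353)
    (4,1) via y @ 0.4659
    (4,0) via y @ 1.5012  # hit
  → r_2 = 1.5012
beam 3: φ=45°, α=345°
  direction (0.9659, -0.2588); cell (4,2); t to first gridline: x 0.3106, y 1.7387 (then +1.0353 / +3.8637)
    (5,2) via x @ 0.3106
    (6,2) via x @ 1.3459
    (6,1) via y @ 1.7387
    (7,1) via x @ 2.3811
    (8,1) via x @ 3.4164  # hit
  → r_3 = 3.4164
beam 4: φ=135°, α=75°
  direction (0.2588, 0.9659); cell (4,2); t to first gridline: x 1.1591, y 0.5694 (then +3.8637 / +1.0353)
    (4,3) via y @ 0.5694
    (5,3) via x @ 1.1591
    (5,4) via y @ 1.6047
    (5,5) via y @ 2.6400
    (5,6) via y @ 3.6752  # hit
  → r_4 = 3.6752

ranges = [3.8305, 1.5012, 3.4164, 3.6752]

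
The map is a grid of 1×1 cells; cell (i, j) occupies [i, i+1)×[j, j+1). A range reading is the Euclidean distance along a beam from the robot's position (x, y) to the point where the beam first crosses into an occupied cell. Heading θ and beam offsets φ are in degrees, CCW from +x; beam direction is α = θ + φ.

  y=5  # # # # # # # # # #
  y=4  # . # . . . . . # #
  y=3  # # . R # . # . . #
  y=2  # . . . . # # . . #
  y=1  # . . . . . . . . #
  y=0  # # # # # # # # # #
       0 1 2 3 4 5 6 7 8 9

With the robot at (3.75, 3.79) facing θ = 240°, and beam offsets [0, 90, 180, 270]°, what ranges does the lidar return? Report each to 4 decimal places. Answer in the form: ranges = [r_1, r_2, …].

ranges = [3.2216, 0.2887, 1.3972, 0.8660]

beam 1: φ=0°, α=240°
  dir = (cos 240°, sin 240°) = (-0.5000, -0.8660); from cell (3,3)
  next x-line at t=1.5000, next y-line at t=0.9122; Δt_x=2.0000, Δt_y=1.1547
    y: enter (3,2) at t=0.9122
    x: enter (2,2) at t=1.5000
    y: enter (2,1) at t=2.0669
    y: enter (2,0) at t=3.2216 ← occupied
  → r_1 = 3.2216
beam 2: φ=90°, α=330°
  dir = (cos 330°, sin 330°) = (0.8660, -0.5000); from cell (3,3)
  next x-line at t=0.2887, next y-line at t=1.5800; Δt_x=1.1547, Δt_y=2.0000
    x: enter (4,3) at t=0.2887 ← occupied
  → r_2 = 0.2887
beam 3: φ=180°, α=60°
  dir = (cos 60°, sin 60°) = (0.5000, 0.8660); from cell (3,3)
  next x-line at t=0.5000, next y-line at t=0.2425; Δt_x=2.0000, Δt_y=1.1547
    y: enter (3,4) at t=0.2425
    x: enter (4,4) at t=0.5000
    y: enter (4,5) at t=1.3972 ← occupied
  → r_3 = 1.3972
beam 4: φ=270°, α=150°
  dir = (cos 150°, sin 150°) = (-0.8660, 0.5000); from cell (3,3)
  next x-line at t=0.8660, next y-line at t=0.4200; Δt_x=1.1547, Δt_y=2.0000
    y: enter (3,4) at t=0.4200
    x: enter (2,4) at t=0.8660 ← occupied
  → r_4 = 0.8660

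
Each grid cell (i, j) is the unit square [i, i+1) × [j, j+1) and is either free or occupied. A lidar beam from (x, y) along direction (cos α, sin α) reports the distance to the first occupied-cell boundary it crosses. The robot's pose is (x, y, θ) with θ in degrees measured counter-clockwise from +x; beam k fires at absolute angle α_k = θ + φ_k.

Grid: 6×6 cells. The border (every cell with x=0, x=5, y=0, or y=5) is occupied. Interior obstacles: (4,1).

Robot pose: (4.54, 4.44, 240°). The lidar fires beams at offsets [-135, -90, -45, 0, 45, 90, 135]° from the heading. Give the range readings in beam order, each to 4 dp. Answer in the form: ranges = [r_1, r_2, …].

beam 1: φ=-135°, α=105°
  direction (-0.2588, 0.9659); cell (4,4); t to first gridline: x 2.0864, y 0.5798 (then +3.8637 / +1.0353)
    (4,5) via y @ 0.5798  # hit
  → r_1 = 0.5798
beam 2: φ=-90°, α=150°
  direction (-0.8660, 0.5000); cell (4,4); t to first gridline: x 0.6235, y 1.1200 (then +1.1547 / +2.0000)
    (3,4) via x @ 0.6235
    (3,5) via y @ 1.1200  # hit
  → r_2 = 1.1200
beam 3: φ=-45°, α=195°
  direction (-0.9659, -0.2588); cell (4,4); t to first gridline: x 0.5590, y 1.7000 (then +1.0353 / +3.8637)
    (3,4) via x @ 0.5590
    (2,4) via x @ 1.5943
    (2,3) via y @ 1.7000
    (1,3) via x @ 2.6296
    (0,3) via x @ 3.6649  # hit
  → r_3 = 3.6649
beam 4: φ=0°, α=240°
  direction (-0.5000, -0.8660); cell (4,4); t to first gridline: x 1.0800, y 0.5081 (then +2.0000 / +1.1547)
    (4,3) via y @ 0.5081
    (3,3) via x @ 1.0800
    (3,2) via y @ 1.6628
    (3,1) via y @ 2.8175
    (2,1) via x @ 3.0800
    (2,0) via y @ 3.9722  # hit
  → r_4 = 3.9722
beam 5: φ=45°, α=285°
  direction (0.2588, -0.9659); cell (4,4); t to first gridline: x 1.7773, y 0.4555 (then +3.8637 / +1.0353)
    (4,3) via y @ 0.4555
    (4,2) via y @ 1.4908
    (5,2) via x @ 1.7773  # hit
  → r_5 = 1.7773
beam 6: φ=90°, α=330°
  direction (0.8660, -0.5000); cell (4,4); t to first gridline: x 0.5312, y 0.8800 (then +1.1547 / +2.0000)
    (5,4) via x @ 0.5312  # hit
  → r_6 = 0.5312
beam 7: φ=135°, α=15°
  direction (0.9659, 0.2588); cell (4,4); t to first gridline: x 0.4762, y 2.1637 (then +1.0353 / +3.8637)
    (5,4) via x @ 0.4762  # hit
  → r_7 = 0.4762

ranges = [0.5798, 1.1200, 3.6649, 3.9722, 1.7773, 0.5312, 0.4762]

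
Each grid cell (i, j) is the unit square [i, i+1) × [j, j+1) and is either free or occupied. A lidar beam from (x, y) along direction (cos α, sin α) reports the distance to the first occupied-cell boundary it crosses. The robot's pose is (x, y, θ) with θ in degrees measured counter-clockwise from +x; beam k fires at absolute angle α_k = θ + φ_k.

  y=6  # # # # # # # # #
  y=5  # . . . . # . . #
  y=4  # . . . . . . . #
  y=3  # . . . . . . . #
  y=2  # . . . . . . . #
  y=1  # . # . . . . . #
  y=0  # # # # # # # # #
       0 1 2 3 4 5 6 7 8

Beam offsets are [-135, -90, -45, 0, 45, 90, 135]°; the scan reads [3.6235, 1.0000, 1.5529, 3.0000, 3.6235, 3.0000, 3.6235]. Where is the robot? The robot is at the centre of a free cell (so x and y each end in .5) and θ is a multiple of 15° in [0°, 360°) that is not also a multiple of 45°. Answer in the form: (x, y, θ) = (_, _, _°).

(x, y, θ) = (4.5, 4.5, 150°)

Candidates: 33 free-cell centres × 16 headings = 528 poses. Raycast each; keep the one whose scan matches to 4 dp.
  (3.5, 3.5, 60°): beam 1 = 2.5882 ≠ 3.6235 ✗
  (6.5, 4.5, 150°): beam 1 = 1.5529 ≠ 3.6235 ✗
  (4.5, 5.5, 120°): beam 1 = 0.5176 ≠ 3.6235 ✗
  (6.5, 3.5, 330°): beam 1 = 5.6940 ≠ 3.6235 ✗
  (1.5, 5.5, 255°): beam 1 = 0.5774 ≠ 3.6235 ✗
  …
  (4.5, 4.5, 150°): r_1=3.6235, r_2=1.0000, r_3=1.5529, r_4=3.0000, r_5=3.6235, r_6=3.0000, r_7=3.6235 — all match ✓
Unique over the lattice → pose = (4.5, 4.5, 150°).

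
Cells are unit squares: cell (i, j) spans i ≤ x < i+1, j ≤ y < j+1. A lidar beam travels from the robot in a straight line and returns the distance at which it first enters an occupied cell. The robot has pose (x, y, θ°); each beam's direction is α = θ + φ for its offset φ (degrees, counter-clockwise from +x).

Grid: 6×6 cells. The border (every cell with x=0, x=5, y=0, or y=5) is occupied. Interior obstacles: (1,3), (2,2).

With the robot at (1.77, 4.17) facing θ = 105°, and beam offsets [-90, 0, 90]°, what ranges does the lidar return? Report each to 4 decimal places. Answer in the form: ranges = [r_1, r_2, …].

beam 1: φ=-90°, α=15°
  cosα=0.9659 sinα=0.2588 | (1,4) | tMaxX 0.2381 tMaxY 3.2069 | tΔX 1.0353 tΔY 3.8637
    t=0.2381 [x] (2,4)
    t=1.2734 [x] (3,4)
    t=2.3087 [x] (4,4)
    t=3.2069 [y] (4,5) — stop
  → r_1 = 3.2069
beam 2: φ=0°, α=105°
  cosα=-0.2588 sinα=0.9659 | (1,4) | tMaxX 2.9751 tMaxY 0.8593 | tΔX 3.8637 tΔY 1.0353
    t=0.8593 [y] (1,5) — stop
  → r_2 = 0.8593
beam 3: φ=90°, α=195°
  cosα=-0.9659 sinα=-0.2588 | (1,4) | tMaxX 0.7972 tMaxY 0.6568 | tΔX 1.0353 tΔY 3.8637
    t=0.6568 [y] (1,3) — stop
  → r_3 = 0.6568

ranges = [3.2069, 0.8593, 0.6568]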